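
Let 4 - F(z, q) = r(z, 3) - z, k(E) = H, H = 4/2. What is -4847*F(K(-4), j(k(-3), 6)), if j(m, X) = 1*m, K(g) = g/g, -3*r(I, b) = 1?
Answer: -77552/3 ≈ -25851.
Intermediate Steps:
r(I, b) = -⅓ (r(I, b) = -⅓*1 = -⅓)
H = 2 (H = 4*(½) = 2)
k(E) = 2
K(g) = 1
j(m, X) = m
F(z, q) = 13/3 + z (F(z, q) = 4 - (-⅓ - z) = 4 + (⅓ + z) = 13/3 + z)
-4847*F(K(-4), j(k(-3), 6)) = -4847*(13/3 + 1) = -4847*16/3 = -77552/3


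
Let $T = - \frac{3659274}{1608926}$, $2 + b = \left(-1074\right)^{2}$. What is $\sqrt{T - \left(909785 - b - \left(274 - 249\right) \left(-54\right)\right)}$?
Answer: $\frac{2 \sqrt{39207702363388790}}{804463} \approx 492.28$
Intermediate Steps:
$b = 1153474$ ($b = -2 + \left(-1074\right)^{2} = -2 + 1153476 = 1153474$)
$T = - \frac{1829637}{804463}$ ($T = \left(-3659274\right) \frac{1}{1608926} = - \frac{1829637}{804463} \approx -2.2744$)
$\sqrt{T - \left(909785 - b - \left(274 - 249\right) \left(-54\right)\right)} = \sqrt{- \frac{1829637}{804463} + \left(\left(-909785 + \left(274 - 249\right) \left(-54\right)\right) + 1153474\right)} = \sqrt{- \frac{1829637}{804463} + \left(\left(-909785 + 25 \left(-54\right)\right) + 1153474\right)} = \sqrt{- \frac{1829637}{804463} + \left(\left(-909785 - 1350\right) + 1153474\right)} = \sqrt{- \frac{1829637}{804463} + \left(-911135 + 1153474\right)} = \sqrt{- \frac{1829637}{804463} + 242339} = \sqrt{\frac{194950929320}{804463}} = \frac{2 \sqrt{39207702363388790}}{804463}$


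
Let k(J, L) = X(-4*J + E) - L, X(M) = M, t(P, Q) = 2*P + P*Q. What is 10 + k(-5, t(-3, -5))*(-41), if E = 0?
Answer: -441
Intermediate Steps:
k(J, L) = -L - 4*J (k(J, L) = (-4*J + 0) - L = -4*J - L = -L - 4*J)
10 + k(-5, t(-3, -5))*(-41) = 10 + (-(-3)*(2 - 5) - 4*(-5))*(-41) = 10 + (-(-3)*(-3) + 20)*(-41) = 10 + (-1*9 + 20)*(-41) = 10 + (-9 + 20)*(-41) = 10 + 11*(-41) = 10 - 451 = -441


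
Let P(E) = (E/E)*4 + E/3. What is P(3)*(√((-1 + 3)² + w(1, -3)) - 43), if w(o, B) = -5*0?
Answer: -205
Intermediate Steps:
P(E) = 4 + E/3 (P(E) = 1*4 + E*(⅓) = 4 + E/3)
w(o, B) = 0
P(3)*(√((-1 + 3)² + w(1, -3)) - 43) = (4 + (⅓)*3)*(√((-1 + 3)² + 0) - 43) = (4 + 1)*(√(2² + 0) - 43) = 5*(√(4 + 0) - 43) = 5*(√4 - 43) = 5*(2 - 43) = 5*(-41) = -205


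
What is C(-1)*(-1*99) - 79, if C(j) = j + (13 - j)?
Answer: -1366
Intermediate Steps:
C(j) = 13
C(-1)*(-1*99) - 79 = 13*(-1*99) - 79 = 13*(-99) - 79 = -1287 - 79 = -1366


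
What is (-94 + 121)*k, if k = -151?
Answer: -4077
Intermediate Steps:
(-94 + 121)*k = (-94 + 121)*(-151) = 27*(-151) = -4077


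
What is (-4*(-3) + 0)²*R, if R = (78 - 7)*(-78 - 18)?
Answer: -981504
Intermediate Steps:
R = -6816 (R = 71*(-96) = -6816)
(-4*(-3) + 0)²*R = (-4*(-3) + 0)²*(-6816) = (12 + 0)²*(-6816) = 12²*(-6816) = 144*(-6816) = -981504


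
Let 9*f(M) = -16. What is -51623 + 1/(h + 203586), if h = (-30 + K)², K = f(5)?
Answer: -855509881145/16572262 ≈ -51623.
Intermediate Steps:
f(M) = -16/9 (f(M) = (⅑)*(-16) = -16/9)
K = -16/9 ≈ -1.7778
h = 81796/81 (h = (-30 - 16/9)² = (-286/9)² = 81796/81 ≈ 1009.8)
-51623 + 1/(h + 203586) = -51623 + 1/(81796/81 + 203586) = -51623 + 1/(16572262/81) = -51623 + 81/16572262 = -855509881145/16572262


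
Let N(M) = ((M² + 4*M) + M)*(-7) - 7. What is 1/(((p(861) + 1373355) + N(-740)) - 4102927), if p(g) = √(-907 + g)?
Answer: -6536879/42730787060687 - I*√46/42730787060687 ≈ -1.5298e-7 - 1.5872e-13*I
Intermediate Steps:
N(M) = -7 - 35*M - 7*M² (N(M) = (M² + 5*M)*(-7) - 7 = (-35*M - 7*M²) - 7 = -7 - 35*M - 7*M²)
1/(((p(861) + 1373355) + N(-740)) - 4102927) = 1/(((√(-907 + 861) + 1373355) + (-7 - 35*(-740) - 7*(-740)²)) - 4102927) = 1/(((√(-46) + 1373355) + (-7 + 25900 - 7*547600)) - 4102927) = 1/(((I*√46 + 1373355) + (-7 + 25900 - 3833200)) - 4102927) = 1/(((1373355 + I*√46) - 3807307) - 4102927) = 1/((-2433952 + I*√46) - 4102927) = 1/(-6536879 + I*√46)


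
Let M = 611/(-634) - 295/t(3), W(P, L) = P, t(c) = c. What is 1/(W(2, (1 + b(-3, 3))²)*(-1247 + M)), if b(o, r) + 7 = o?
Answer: -951/2560657 ≈ -0.00037139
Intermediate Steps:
b(o, r) = -7 + o
M = -188863/1902 (M = 611/(-634) - 295/3 = 611*(-1/634) - 295*⅓ = -611/634 - 295/3 = -188863/1902 ≈ -99.297)
1/(W(2, (1 + b(-3, 3))²)*(-1247 + M)) = 1/(2*(-1247 - 188863/1902)) = 1/(2*(-2560657/1902)) = 1/(-2560657/951) = -951/2560657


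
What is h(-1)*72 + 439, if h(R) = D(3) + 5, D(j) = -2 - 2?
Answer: 511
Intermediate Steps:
D(j) = -4
h(R) = 1 (h(R) = -4 + 5 = 1)
h(-1)*72 + 439 = 1*72 + 439 = 72 + 439 = 511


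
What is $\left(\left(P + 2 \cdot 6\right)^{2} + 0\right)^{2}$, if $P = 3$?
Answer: $50625$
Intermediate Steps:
$\left(\left(P + 2 \cdot 6\right)^{2} + 0\right)^{2} = \left(\left(3 + 2 \cdot 6\right)^{2} + 0\right)^{2} = \left(\left(3 + 12\right)^{2} + 0\right)^{2} = \left(15^{2} + 0\right)^{2} = \left(225 + 0\right)^{2} = 225^{2} = 50625$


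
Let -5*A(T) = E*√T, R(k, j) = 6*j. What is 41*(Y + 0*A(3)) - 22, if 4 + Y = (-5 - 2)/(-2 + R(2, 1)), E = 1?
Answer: -1031/4 ≈ -257.75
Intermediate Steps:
Y = -23/4 (Y = -4 + (-5 - 2)/(-2 + 6*1) = -4 - 7/(-2 + 6) = -4 - 7/4 = -23/4 ≈ -5.7500)
A(T) = -√T/5
41*(Y + 0*A(3)) - 22 = 41*(-23/4 + 0*(-√3/5)) - 22 = 41*(-23/4 + 0) - 22 = 41*(-23/4) - 22 = -943/4 - 22 = -1031/4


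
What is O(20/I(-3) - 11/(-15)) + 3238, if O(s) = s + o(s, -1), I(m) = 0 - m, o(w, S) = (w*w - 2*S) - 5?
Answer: 82429/25 ≈ 3297.2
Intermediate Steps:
o(w, S) = -5 + w**2 - 2*S (o(w, S) = (w**2 - 2*S) - 5 = -5 + w**2 - 2*S)
I(m) = -m
O(s) = -3 + s + s**2 (O(s) = s + (-5 + s**2 - 2*(-1)) = s + (-5 + s**2 + 2) = s + (-3 + s**2) = -3 + s + s**2)
O(20/I(-3) - 11/(-15)) + 3238 = (-3 + (20/((-1*(-3))) - 11/(-15)) + (20/((-1*(-3))) - 11/(-15))**2) + 3238 = (-3 + (20/3 - 11*(-1/15)) + (20/3 - 11*(-1/15))**2) + 3238 = (-3 + (20*(1/3) + 11/15) + (20*(1/3) + 11/15)**2) + 3238 = (-3 + (20/3 + 11/15) + (20/3 + 11/15)**2) + 3238 = (-3 + 37/5 + (37/5)**2) + 3238 = (-3 + 37/5 + 1369/25) + 3238 = 1479/25 + 3238 = 82429/25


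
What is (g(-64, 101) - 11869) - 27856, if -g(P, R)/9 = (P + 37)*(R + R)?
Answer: 9361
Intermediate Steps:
g(P, R) = -18*R*(37 + P) (g(P, R) = -9*(P + 37)*(R + R) = -9*(37 + P)*2*R = -18*R*(37 + P))
(g(-64, 101) - 11869) - 27856 = (-18*101*(37 - 64) - 11869) - 27856 = (-18*101*(-27) - 11869) - 27856 = (49086 - 11869) - 27856 = 37217 - 27856 = 9361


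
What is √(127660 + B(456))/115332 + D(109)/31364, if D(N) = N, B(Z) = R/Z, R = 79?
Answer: 109/31364 + √6636286446/26295696 ≈ 0.0065733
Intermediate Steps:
B(Z) = 79/Z
√(127660 + B(456))/115332 + D(109)/31364 = √(127660 + 79/456)/115332 + 109/31364 = √(127660 + 79*(1/456))*(1/115332) + 109*(1/31364) = √(127660 + 79/456)*(1/115332) + 109/31364 = √(58213039/456)*(1/115332) + 109/31364 = (√6636286446/228)*(1/115332) + 109/31364 = √6636286446/26295696 + 109/31364 = 109/31364 + √6636286446/26295696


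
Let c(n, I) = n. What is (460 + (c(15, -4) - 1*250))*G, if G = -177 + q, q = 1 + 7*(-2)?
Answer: -42750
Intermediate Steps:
q = -13 (q = 1 - 14 = -13)
G = -190 (G = -177 - 13 = -190)
(460 + (c(15, -4) - 1*250))*G = (460 + (15 - 1*250))*(-190) = (460 + (15 - 250))*(-190) = (460 - 235)*(-190) = 225*(-190) = -42750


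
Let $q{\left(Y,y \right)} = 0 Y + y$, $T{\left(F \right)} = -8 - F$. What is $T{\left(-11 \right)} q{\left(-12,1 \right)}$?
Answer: $3$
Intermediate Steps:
$q{\left(Y,y \right)} = y$ ($q{\left(Y,y \right)} = 0 + y = y$)
$T{\left(-11 \right)} q{\left(-12,1 \right)} = \left(-8 - -11\right) 1 = \left(-8 + 11\right) 1 = 3 \cdot 1 = 3$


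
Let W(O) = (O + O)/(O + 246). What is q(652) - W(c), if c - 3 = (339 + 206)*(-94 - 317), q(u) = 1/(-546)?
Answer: -40803835/20360886 ≈ -2.0040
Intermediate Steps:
q(u) = -1/546
c = -223992 (c = 3 + (339 + 206)*(-94 - 317) = 3 + 545*(-411) = 3 - 223995 = -223992)
W(O) = 2*O/(246 + O) (W(O) = (2*O)/(246 + O) = 2*O/(246 + O))
q(652) - W(c) = -1/546 - 2*(-223992)/(246 - 223992) = -1/546 - 2*(-223992)/(-223746) = -1/546 - 2*(-223992)*(-1)/223746 = -1/546 - 1*74664/37291 = -1/546 - 74664/37291 = -40803835/20360886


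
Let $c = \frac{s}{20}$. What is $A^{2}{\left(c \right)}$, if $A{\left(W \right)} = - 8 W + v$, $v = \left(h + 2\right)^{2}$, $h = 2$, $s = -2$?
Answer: $\frac{7056}{25} \approx 282.24$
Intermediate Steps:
$c = - \frac{1}{10}$ ($c = - \frac{2}{20} = \left(-2\right) \frac{1}{20} = - \frac{1}{10} \approx -0.1$)
$v = 16$ ($v = \left(2 + 2\right)^{2} = 4^{2} = 16$)
$A{\left(W \right)} = 16 - 8 W$ ($A{\left(W \right)} = - 8 W + 16 = 16 - 8 W$)
$A^{2}{\left(c \right)} = \left(16 - - \frac{4}{5}\right)^{2} = \left(16 + \frac{4}{5}\right)^{2} = \left(\frac{84}{5}\right)^{2} = \frac{7056}{25}$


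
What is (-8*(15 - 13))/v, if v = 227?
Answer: -16/227 ≈ -0.070485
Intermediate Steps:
(-8*(15 - 13))/v = -8*(15 - 13)/227 = -8*2*(1/227) = -16*1/227 = -16/227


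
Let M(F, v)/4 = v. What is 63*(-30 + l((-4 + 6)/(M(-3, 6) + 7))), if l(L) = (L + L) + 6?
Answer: -46620/31 ≈ -1503.9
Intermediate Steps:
M(F, v) = 4*v
l(L) = 6 + 2*L (l(L) = 2*L + 6 = 6 + 2*L)
63*(-30 + l((-4 + 6)/(M(-3, 6) + 7))) = 63*(-30 + (6 + 2*((-4 + 6)/(4*6 + 7)))) = 63*(-30 + (6 + 2*(2/(24 + 7)))) = 63*(-30 + (6 + 2*(2/31))) = 63*(-30 + (6 + 4/31)) = 63*(-30 + 190/31) = 63*(-740/31) = -46620/31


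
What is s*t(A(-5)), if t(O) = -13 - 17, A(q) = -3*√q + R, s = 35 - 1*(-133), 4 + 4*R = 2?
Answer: -5040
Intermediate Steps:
R = -½ (R = -1 + (¼)*2 = -1 + ½ = -½ ≈ -0.50000)
s = 168 (s = 35 + 133 = 168)
A(q) = -½ - 3*√q (A(q) = -3*√q - ½ = -½ - 3*√q)
t(O) = -30
s*t(A(-5)) = 168*(-30) = -5040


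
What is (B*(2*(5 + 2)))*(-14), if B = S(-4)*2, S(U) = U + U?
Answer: 3136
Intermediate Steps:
S(U) = 2*U
B = -16 (B = (2*(-4))*2 = -8*2 = -16)
(B*(2*(5 + 2)))*(-14) = -32*(5 + 2)*(-14) = -32*7*(-14) = -16*14*(-14) = -224*(-14) = 3136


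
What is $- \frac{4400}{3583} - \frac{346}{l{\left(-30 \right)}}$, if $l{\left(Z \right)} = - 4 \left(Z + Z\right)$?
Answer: $- \frac{1147859}{429960} \approx -2.6697$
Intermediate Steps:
$l{\left(Z \right)} = - 8 Z$ ($l{\left(Z \right)} = - 4 \cdot 2 Z = - 8 Z$)
$- \frac{4400}{3583} - \frac{346}{l{\left(-30 \right)}} = - \frac{4400}{3583} - \frac{346}{\left(-8\right) \left(-30\right)} = \left(-4400\right) \frac{1}{3583} - \frac{346}{240} = - \frac{4400}{3583} - \frac{173}{120} = - \frac{1147859}{429960}$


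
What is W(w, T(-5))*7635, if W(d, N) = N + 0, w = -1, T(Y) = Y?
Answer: -38175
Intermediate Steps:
W(d, N) = N
W(w, T(-5))*7635 = -5*7635 = -38175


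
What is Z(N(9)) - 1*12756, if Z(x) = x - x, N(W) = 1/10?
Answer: -12756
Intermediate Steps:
N(W) = 1/10
Z(x) = 0
Z(N(9)) - 1*12756 = 0 - 1*12756 = 0 - 12756 = -12756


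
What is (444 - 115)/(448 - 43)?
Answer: 329/405 ≈ 0.81235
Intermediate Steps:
(444 - 115)/(448 - 43) = 329/405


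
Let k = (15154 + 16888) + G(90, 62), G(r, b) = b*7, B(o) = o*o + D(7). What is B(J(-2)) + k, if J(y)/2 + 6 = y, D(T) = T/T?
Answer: 32733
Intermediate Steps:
D(T) = 1
J(y) = -12 + 2*y
B(o) = 1 + o² (B(o) = o*o + 1 = o² + 1 = 1 + o²)
G(r, b) = 7*b
k = 32476 (k = (15154 + 16888) + 7*62 = 32042 + 434 = 32476)
B(J(-2)) + k = (1 + (-12 + 2*(-2))²) + 32476 = (1 + (-12 - 4)²) + 32476 = (1 + (-16)²) + 32476 = (1 + 256) + 32476 = 257 + 32476 = 32733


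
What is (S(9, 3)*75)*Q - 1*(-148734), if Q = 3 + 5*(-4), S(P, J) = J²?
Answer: 137259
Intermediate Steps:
Q = -17 (Q = 3 - 20 = -17)
(S(9, 3)*75)*Q - 1*(-148734) = (3²*75)*(-17) - 1*(-148734) = (9*75)*(-17) + 148734 = 675*(-17) + 148734 = -11475 + 148734 = 137259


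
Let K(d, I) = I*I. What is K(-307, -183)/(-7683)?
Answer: -11163/2561 ≈ -4.3588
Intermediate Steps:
K(d, I) = I²
K(-307, -183)/(-7683) = (-183)²/(-7683) = 33489*(-1/7683) = -11163/2561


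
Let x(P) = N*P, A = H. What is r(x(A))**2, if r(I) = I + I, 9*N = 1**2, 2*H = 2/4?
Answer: 1/324 ≈ 0.0030864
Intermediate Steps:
H = 1/4 (H = (2/4)/2 = (2*(1/4))/2 = (1/2)*(1/2) = 1/4 ≈ 0.25000)
N = 1/9 (N = (1/9)*1**2 = (1/9)*1 = 1/9 ≈ 0.11111)
A = 1/4 ≈ 0.25000
x(P) = P/9
r(I) = 2*I
r(x(A))**2 = (2*((1/9)*(1/4)))**2 = (2*(1/36))**2 = (1/18)**2 = 1/324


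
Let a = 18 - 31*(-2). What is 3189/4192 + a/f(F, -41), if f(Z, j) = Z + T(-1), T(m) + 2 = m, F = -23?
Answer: -126223/54496 ≈ -2.3162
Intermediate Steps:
a = 80 (a = 18 + 62 = 80)
T(m) = -2 + m
f(Z, j) = -3 + Z (f(Z, j) = Z + (-2 - 1) = Z - 3 = -3 + Z)
3189/4192 + a/f(F, -41) = 3189/4192 + 80/(-3 - 23) = 3189*(1/4192) + 80/(-26) = 3189/4192 + 80*(-1/26) = 3189/4192 - 40/13 = -126223/54496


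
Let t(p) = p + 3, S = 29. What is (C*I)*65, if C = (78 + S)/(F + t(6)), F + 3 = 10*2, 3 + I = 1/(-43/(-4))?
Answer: -66875/86 ≈ -777.62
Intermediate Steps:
I = -125/43 (I = -3 + 1/(-43/(-4)) = -3 + 1/(-43*(-¼)) = -3 + 1/(43/4) = -3 + 4/43 = -125/43 ≈ -2.9070)
t(p) = 3 + p
F = 17 (F = -3 + 10*2 = -3 + 20 = 17)
C = 107/26 (C = (78 + 29)/(17 + (3 + 6)) = 107/(17 + 9) = 107/26 ≈ 4.1154)
(C*I)*65 = ((107/26)*(-125/43))*65 = -13375/1118*65 = -66875/86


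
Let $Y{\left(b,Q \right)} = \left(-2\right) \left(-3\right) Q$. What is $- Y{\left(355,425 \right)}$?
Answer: $-2550$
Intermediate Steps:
$Y{\left(b,Q \right)} = 6 Q$
$- Y{\left(355,425 \right)} = - 6 \cdot 425 = \left(-1\right) 2550 = -2550$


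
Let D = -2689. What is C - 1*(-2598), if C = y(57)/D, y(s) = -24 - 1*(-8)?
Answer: 6986038/2689 ≈ 2598.0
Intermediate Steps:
y(s) = -16 (y(s) = -24 + 8 = -16)
C = 16/2689 (C = -16/(-2689) = -16*(-1/2689) = 16/2689 ≈ 0.0059502)
C - 1*(-2598) = 16/2689 - 1*(-2598) = 16/2689 + 2598 = 6986038/2689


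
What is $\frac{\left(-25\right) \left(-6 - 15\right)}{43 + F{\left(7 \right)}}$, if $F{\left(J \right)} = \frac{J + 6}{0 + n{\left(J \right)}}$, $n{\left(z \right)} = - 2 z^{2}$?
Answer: $\frac{51450}{4201} \approx 12.247$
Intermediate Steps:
$F{\left(J \right)} = - \frac{6 + J}{2 J^{2}}$ ($F{\left(J \right)} = \frac{J + 6}{0 - 2 J^{2}} = \frac{6 + J}{\left(-2\right) J^{2}} = \left(6 + J\right) \left(- \frac{1}{2 J^{2}}\right) = - \frac{6 + J}{2 J^{2}}$)
$\frac{\left(-25\right) \left(-6 - 15\right)}{43 + F{\left(7 \right)}} = \frac{\left(-25\right) \left(-6 - 15\right)}{43 + \frac{-6 - 7}{2 \cdot 49}} = \frac{\left(-25\right) \left(-21\right)}{43 + \frac{1}{2} \cdot \frac{1}{49} \left(-6 - 7\right)} = \frac{525}{43 + \frac{1}{2} \cdot \frac{1}{49} \left(-13\right)} = \frac{525}{43 - \frac{13}{98}} = \frac{525}{\frac{4201}{98}} = 525 \cdot \frac{98}{4201} = \frac{51450}{4201}$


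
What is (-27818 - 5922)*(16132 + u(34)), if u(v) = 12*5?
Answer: -546318080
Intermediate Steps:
u(v) = 60
(-27818 - 5922)*(16132 + u(34)) = (-27818 - 5922)*(16132 + 60) = -33740*16192 = -546318080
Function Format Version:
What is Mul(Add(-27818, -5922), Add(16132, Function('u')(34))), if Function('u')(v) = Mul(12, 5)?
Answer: -546318080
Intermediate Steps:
Function('u')(v) = 60
Mul(Add(-27818, -5922), Add(16132, Function('u')(34))) = Mul(Add(-27818, -5922), Add(16132, 60)) = Mul(-33740, 16192) = -546318080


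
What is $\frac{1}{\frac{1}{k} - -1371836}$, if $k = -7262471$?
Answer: $\frac{7262471}{9962919166755} \approx 7.2895 \cdot 10^{-7}$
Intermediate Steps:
$\frac{1}{\frac{1}{k} - -1371836} = \frac{1}{\frac{1}{-7262471} - -1371836} = \frac{1}{- \frac{1}{7262471} + 1371836} = \frac{1}{\frac{9962919166755}{7262471}} = \frac{7262471}{9962919166755}$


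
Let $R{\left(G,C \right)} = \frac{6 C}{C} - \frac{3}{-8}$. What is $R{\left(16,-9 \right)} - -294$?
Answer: $\frac{2403}{8} \approx 300.38$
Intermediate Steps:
$R{\left(G,C \right)} = \frac{51}{8}$ ($R{\left(G,C \right)} = 6 - - \frac{3}{8} = 6 + \frac{3}{8} = \frac{51}{8}$)
$R{\left(16,-9 \right)} - -294 = \frac{51}{8} - -294 = \frac{51}{8} + 294 = \frac{2403}{8}$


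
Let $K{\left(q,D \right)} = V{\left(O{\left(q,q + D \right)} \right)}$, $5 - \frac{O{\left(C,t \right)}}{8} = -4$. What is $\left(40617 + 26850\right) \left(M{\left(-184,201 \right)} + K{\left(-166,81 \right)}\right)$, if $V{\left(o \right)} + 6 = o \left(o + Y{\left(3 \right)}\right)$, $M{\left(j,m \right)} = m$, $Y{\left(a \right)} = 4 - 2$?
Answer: $372620241$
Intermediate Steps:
$O{\left(C,t \right)} = 72$ ($O{\left(C,t \right)} = 40 - -32 = 40 + 32 = 72$)
$Y{\left(a \right)} = 2$
$V{\left(o \right)} = -6 + o \left(2 + o\right)$ ($V{\left(o \right)} = -6 + o \left(o + 2\right) = -6 + o \left(2 + o\right)$)
$K{\left(q,D \right)} = 5322$ ($K{\left(q,D \right)} = -6 + 72^{2} + 2 \cdot 72 = -6 + 5184 + 144 = 5322$)
$\left(40617 + 26850\right) \left(M{\left(-184,201 \right)} + K{\left(-166,81 \right)}\right) = \left(40617 + 26850\right) \left(201 + 5322\right) = 67467 \cdot 5523 = 372620241$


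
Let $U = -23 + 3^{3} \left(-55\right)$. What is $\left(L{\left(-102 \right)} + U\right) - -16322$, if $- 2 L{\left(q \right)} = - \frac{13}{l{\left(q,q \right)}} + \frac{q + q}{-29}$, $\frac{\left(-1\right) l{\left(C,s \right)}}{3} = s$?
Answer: $\frac{262856825}{17748} \approx 14811.0$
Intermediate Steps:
$l{\left(C,s \right)} = - 3 s$
$L{\left(q \right)} = - \frac{13}{6 q} + \frac{q}{29}$ ($L{\left(q \right)} = - \frac{- \frac{13}{\left(-3\right) q} + \frac{q + q}{-29}}{2} = - \frac{- 13 \left(- \frac{1}{3 q}\right) + 2 q \left(- \frac{1}{29}\right)}{2} = - \frac{\frac{13}{3 q} - \frac{2 q}{29}}{2} = - \frac{- \frac{2 q}{29} + \frac{13}{3 q}}{2} = - \frac{13}{6 q} + \frac{q}{29}$)
$U = -1508$ ($U = -23 + 27 \left(-55\right) = -23 - 1485 = -1508$)
$\left(L{\left(-102 \right)} + U\right) - -16322 = \left(\left(- \frac{13}{6 \left(-102\right)} + \frac{1}{29} \left(-102\right)\right) - 1508\right) - -16322 = \left(\left(\left(- \frac{13}{6}\right) \left(- \frac{1}{102}\right) - \frac{102}{29}\right) - 1508\right) + 16322 = \left(\left(\frac{13}{612} - \frac{102}{29}\right) - 1508\right) + 16322 = \left(- \frac{62047}{17748} - 1508\right) + 16322 = - \frac{26826031}{17748} + 16322 = \frac{262856825}{17748}$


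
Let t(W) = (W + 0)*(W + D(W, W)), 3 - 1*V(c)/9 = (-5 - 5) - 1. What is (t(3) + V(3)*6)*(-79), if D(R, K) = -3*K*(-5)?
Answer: -71100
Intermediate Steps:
V(c) = 126 (V(c) = 27 - 9*((-5 - 5) - 1) = 27 - 9*(-10 - 1) = 27 - 9*(-11) = 27 + 99 = 126)
D(R, K) = 15*K
t(W) = 16*W² (t(W) = (W + 0)*(W + 15*W) = W*(16*W) = 16*W²)
(t(3) + V(3)*6)*(-79) = (16*3² + 126*6)*(-79) = (16*9 + 756)*(-79) = (144 + 756)*(-79) = 900*(-79) = -71100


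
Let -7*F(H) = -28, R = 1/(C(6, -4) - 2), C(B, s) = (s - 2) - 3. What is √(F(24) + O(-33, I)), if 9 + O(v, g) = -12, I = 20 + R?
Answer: I*√17 ≈ 4.1231*I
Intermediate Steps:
C(B, s) = -5 + s (C(B, s) = (-2 + s) - 3 = -5 + s)
R = -1/11 (R = 1/((-5 - 4) - 2) = 1/(-9 - 2) = 1/(-11) = -1/11 ≈ -0.090909)
F(H) = 4 (F(H) = -⅐*(-28) = 4)
I = 219/11 (I = 20 - 1/11 = 219/11 ≈ 19.909)
O(v, g) = -21 (O(v, g) = -9 - 12 = -21)
√(F(24) + O(-33, I)) = √(4 - 21) = √(-17) = I*√17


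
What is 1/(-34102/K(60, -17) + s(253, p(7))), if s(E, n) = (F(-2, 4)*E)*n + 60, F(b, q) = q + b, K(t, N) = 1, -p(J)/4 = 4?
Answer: -1/42138 ≈ -2.3732e-5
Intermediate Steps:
p(J) = -16 (p(J) = -4*4 = -16)
F(b, q) = b + q
s(E, n) = 60 + 2*E*n (s(E, n) = ((-2 + 4)*E)*n + 60 = (2*E)*n + 60 = 2*E*n + 60 = 60 + 2*E*n)
1/(-34102/K(60, -17) + s(253, p(7))) = 1/(-34102/1 + (60 + 2*253*(-16))) = 1/(-34102*1 + (60 - 8096)) = 1/(-34102 - 8036) = 1/(-42138) = -1/42138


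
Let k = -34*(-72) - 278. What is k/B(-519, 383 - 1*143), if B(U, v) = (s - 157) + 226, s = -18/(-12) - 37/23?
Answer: 99820/3169 ≈ 31.499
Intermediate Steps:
k = 2170 (k = 2448 - 278 = 2170)
s = -5/46 (s = -18*(-1/12) - 37*1/23 = 3/2 - 37/23 = -5/46 ≈ -0.10870)
B(U, v) = 3169/46 (B(U, v) = (-5/46 - 157) + 226 = -7227/46 + 226 = 3169/46)
k/B(-519, 383 - 1*143) = 2170/(3169/46) = 2170*(46/3169) = 99820/3169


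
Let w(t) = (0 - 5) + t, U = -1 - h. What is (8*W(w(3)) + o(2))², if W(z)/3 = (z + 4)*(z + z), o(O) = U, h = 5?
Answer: 39204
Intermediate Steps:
U = -6 (U = -1 - 1*5 = -1 - 5 = -6)
o(O) = -6
w(t) = -5 + t
W(z) = 6*z*(4 + z) (W(z) = 3*((z + 4)*(z + z)) = 3*((4 + z)*(2*z)) = 3*(2*z*(4 + z)) = 6*z*(4 + z))
(8*W(w(3)) + o(2))² = (8*(6*(-5 + 3)*(4 + (-5 + 3))) - 6)² = (8*(6*(-2)*(4 - 2)) - 6)² = (8*(6*(-2)*2) - 6)² = (8*(-24) - 6)² = (-192 - 6)² = (-198)² = 39204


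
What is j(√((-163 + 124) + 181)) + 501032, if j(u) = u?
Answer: 501032 + √142 ≈ 5.0104e+5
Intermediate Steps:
j(√((-163 + 124) + 181)) + 501032 = √((-163 + 124) + 181) + 501032 = √(-39 + 181) + 501032 = √142 + 501032 = 501032 + √142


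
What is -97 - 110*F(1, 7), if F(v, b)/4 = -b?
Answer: 2983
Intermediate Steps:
F(v, b) = -4*b (F(v, b) = 4*(-b) = -4*b)
-97 - 110*F(1, 7) = -97 - (-440)*7 = -97 - 110*(-28) = -97 + 3080 = 2983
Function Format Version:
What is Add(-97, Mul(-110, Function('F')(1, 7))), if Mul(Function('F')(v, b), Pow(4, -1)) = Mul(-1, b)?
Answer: 2983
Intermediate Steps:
Function('F')(v, b) = Mul(-4, b) (Function('F')(v, b) = Mul(4, Mul(-1, b)) = Mul(-4, b))
Add(-97, Mul(-110, Function('F')(1, 7))) = Add(-97, Mul(-110, Mul(-4, 7))) = Add(-97, Mul(-110, -28)) = Add(-97, 3080) = 2983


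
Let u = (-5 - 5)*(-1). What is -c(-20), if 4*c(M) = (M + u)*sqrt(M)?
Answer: 5*I*sqrt(5) ≈ 11.18*I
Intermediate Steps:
u = 10 (u = -10*(-1) = 10)
c(M) = sqrt(M)*(10 + M)/4 (c(M) = ((M + 10)*sqrt(M))/4 = ((10 + M)*sqrt(M))/4 = (sqrt(M)*(10 + M))/4 = sqrt(M)*(10 + M)/4)
-c(-20) = -sqrt(-20)*(10 - 20)/4 = -2*I*sqrt(5)*(-10)/4 = -(-5)*I*sqrt(5) = 5*I*sqrt(5)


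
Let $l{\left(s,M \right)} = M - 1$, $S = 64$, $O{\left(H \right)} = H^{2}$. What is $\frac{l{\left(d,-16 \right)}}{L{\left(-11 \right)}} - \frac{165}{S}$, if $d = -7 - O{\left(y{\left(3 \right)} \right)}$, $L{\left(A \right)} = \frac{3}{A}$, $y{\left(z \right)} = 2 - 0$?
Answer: $\frac{11473}{192} \approx 59.755$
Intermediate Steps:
$y{\left(z \right)} = 2$ ($y{\left(z \right)} = 2 + 0 = 2$)
$d = -11$ ($d = -7 - 2^{2} = -7 - 4 = -11$)
$l{\left(s,M \right)} = -1 + M$ ($l{\left(s,M \right)} = M - 1 = -1 + M$)
$\frac{l{\left(d,-16 \right)}}{L{\left(-11 \right)}} - \frac{165}{S} = \frac{-1 - 16}{3 \frac{1}{-11}} - \frac{165}{64} = - \frac{17}{3 \left(- \frac{1}{11}\right)} - \frac{165}{64} = - \frac{17}{- \frac{3}{11}} - \frac{165}{64} = \left(-17\right) \left(- \frac{11}{3}\right) - \frac{165}{64} = \frac{187}{3} - \frac{165}{64} = \frac{11473}{192}$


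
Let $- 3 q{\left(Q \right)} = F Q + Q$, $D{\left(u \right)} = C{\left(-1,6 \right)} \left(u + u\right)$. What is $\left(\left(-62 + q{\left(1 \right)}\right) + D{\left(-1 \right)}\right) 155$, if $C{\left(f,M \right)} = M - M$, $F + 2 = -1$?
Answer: $- \frac{28520}{3} \approx -9506.7$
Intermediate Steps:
$F = -3$ ($F = -2 - 1 = -3$)
$C{\left(f,M \right)} = 0$
$D{\left(u \right)} = 0$ ($D{\left(u \right)} = 0 \left(u + u\right) = 0 \cdot 2 u = 0$)
$q{\left(Q \right)} = \frac{2 Q}{3}$ ($q{\left(Q \right)} = - \frac{- 3 Q + Q}{3} = - \frac{\left(-2\right) Q}{3} = \frac{2 Q}{3}$)
$\left(\left(-62 + q{\left(1 \right)}\right) + D{\left(-1 \right)}\right) 155 = \left(\left(-62 + \frac{2}{3} \cdot 1\right) + 0\right) 155 = \left(\left(-62 + \frac{2}{3}\right) + 0\right) 155 = \left(- \frac{184}{3} + 0\right) 155 = \left(- \frac{184}{3}\right) 155 = - \frac{28520}{3}$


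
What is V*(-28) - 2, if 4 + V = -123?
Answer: 3554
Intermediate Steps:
V = -127 (V = -4 - 123 = -127)
V*(-28) - 2 = -127*(-28) - 2 = 3556 - 2 = 3554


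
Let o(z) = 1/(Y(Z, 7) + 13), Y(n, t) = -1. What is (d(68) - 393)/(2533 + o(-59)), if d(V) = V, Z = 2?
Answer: -3900/30397 ≈ -0.12830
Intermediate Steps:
o(z) = 1/12 (o(z) = 1/(-1 + 13) = 1/12)
(d(68) - 393)/(2533 + o(-59)) = (68 - 393)/(2533 + 1/12) = -325/30397/12 = -325*12/30397 = -3900/30397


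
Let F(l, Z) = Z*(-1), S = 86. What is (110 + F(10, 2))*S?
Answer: 9288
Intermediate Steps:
F(l, Z) = -Z
(110 + F(10, 2))*S = (110 - 1*2)*86 = (110 - 2)*86 = 108*86 = 9288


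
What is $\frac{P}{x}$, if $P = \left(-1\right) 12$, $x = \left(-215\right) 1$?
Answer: $\frac{12}{215} \approx 0.055814$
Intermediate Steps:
$x = -215$
$P = -12$
$\frac{P}{x} = - \frac{12}{-215} = \left(-12\right) \left(- \frac{1}{215}\right) = \frac{12}{215}$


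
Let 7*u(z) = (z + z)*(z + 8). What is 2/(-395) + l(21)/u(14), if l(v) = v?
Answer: 8119/34760 ≈ 0.23357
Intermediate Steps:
u(z) = 2*z*(8 + z)/7 (u(z) = ((z + z)*(z + 8))/7 = ((2*z)*(8 + z))/7 = (2*z*(8 + z))/7 = 2*z*(8 + z)/7)
2/(-395) + l(21)/u(14) = 2/(-395) + 21/(((2/7)*14*(8 + 14))) = 2*(-1/395) + 21/(((2/7)*14*22)) = -2/395 + 21/88 = 8119/34760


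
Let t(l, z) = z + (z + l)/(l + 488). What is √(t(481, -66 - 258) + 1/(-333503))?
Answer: I*√33820095234505932462/323164407 ≈ 17.995*I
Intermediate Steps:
t(l, z) = z + (l + z)/(488 + l)
√(t(481, -66 - 258) + 1/(-333503)) = √((481 + 489*(-66 - 258) + 481*(-66 - 258))/(488 + 481) + 1/(-333503)) = √((481 + 489*(-324) + 481*(-324))/969 - 1/333503) = √((481 - 158436 - 155844)/969 - 1/333503) = √((1/969)*(-313799) - 1/333503) = √(-313799/969 - 1/333503) = √(-104652908866/323164407) = I*√33820095234505932462/323164407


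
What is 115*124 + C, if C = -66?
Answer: 14194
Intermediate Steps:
115*124 + C = 115*124 - 66 = 14260 - 66 = 14194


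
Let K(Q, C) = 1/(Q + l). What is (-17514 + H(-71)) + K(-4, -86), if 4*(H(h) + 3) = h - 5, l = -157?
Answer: -2823297/161 ≈ -17536.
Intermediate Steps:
K(Q, C) = 1/(-157 + Q) (K(Q, C) = 1/(Q - 157) = 1/(-157 + Q))
H(h) = -17/4 + h/4 (H(h) = -3 + (h - 5)/4 = -3 + (-5 + h)/4 = -3 + (-5/4 + h/4) = -17/4 + h/4)
(-17514 + H(-71)) + K(-4, -86) = (-17514 + (-17/4 + (¼)*(-71))) + 1/(-157 - 4) = (-17514 + (-17/4 - 71/4)) + 1/(-161) = (-17514 - 22) - 1/161 = -17536 - 1/161 = -2823297/161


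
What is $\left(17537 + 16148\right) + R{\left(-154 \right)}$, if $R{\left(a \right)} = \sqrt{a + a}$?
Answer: $33685 + 2 i \sqrt{77} \approx 33685.0 + 17.55 i$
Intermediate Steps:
$R{\left(a \right)} = \sqrt{2} \sqrt{a}$ ($R{\left(a \right)} = \sqrt{2 a} = \sqrt{2} \sqrt{a}$)
$\left(17537 + 16148\right) + R{\left(-154 \right)} = \left(17537 + 16148\right) + \sqrt{2} \sqrt{-154} = 33685 + \sqrt{2} i \sqrt{154} = 33685 + 2 i \sqrt{77}$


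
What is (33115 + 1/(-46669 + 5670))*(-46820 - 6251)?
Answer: -72053535265764/40999 ≈ -1.7574e+9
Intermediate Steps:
(33115 + 1/(-46669 + 5670))*(-46820 - 6251) = (33115 + 1/(-40999))*(-53071) = (33115 - 1/40999)*(-53071) = (1357681884/40999)*(-53071) = -72053535265764/40999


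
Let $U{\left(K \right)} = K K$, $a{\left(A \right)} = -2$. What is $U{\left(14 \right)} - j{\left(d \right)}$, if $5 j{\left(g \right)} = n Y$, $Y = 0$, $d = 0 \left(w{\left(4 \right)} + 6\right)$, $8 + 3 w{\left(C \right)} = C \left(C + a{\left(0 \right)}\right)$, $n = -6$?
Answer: $196$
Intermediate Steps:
$w{\left(C \right)} = - \frac{8}{3} + \frac{C \left(-2 + C\right)}{3}$ ($w{\left(C \right)} = - \frac{8}{3} + \frac{C \left(C - 2\right)}{3} = - \frac{8}{3} + \frac{C \left(-2 + C\right)}{3}$)
$d = 0$ ($d = 0 \left(\left(- \frac{8}{3} - \frac{8}{3} + \frac{4^{2}}{3}\right) + 6\right) = 0 \left(\left(- \frac{8}{3} - \frac{8}{3} + \frac{1}{3} \cdot 16\right) + 6\right) = 0 \left(\left(- \frac{8}{3} - \frac{8}{3} + \frac{16}{3}\right) + 6\right) = 0 \left(0 + 6\right) = 0 \cdot 6 = 0$)
$U{\left(K \right)} = K^{2}$
$j{\left(g \right)} = 0$ ($j{\left(g \right)} = \frac{\left(-6\right) 0}{5} = \frac{1}{5} \cdot 0 = 0$)
$U{\left(14 \right)} - j{\left(d \right)} = 14^{2} - 0 = 196 + 0 = 196$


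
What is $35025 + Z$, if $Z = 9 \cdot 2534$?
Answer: $57831$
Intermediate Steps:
$Z = 22806$
$35025 + Z = 35025 + 22806 = 57831$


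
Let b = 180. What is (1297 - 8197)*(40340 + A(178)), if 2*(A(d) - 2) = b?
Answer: -278980800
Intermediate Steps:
A(d) = 92 (A(d) = 2 + (1/2)*180 = 2 + 90 = 92)
(1297 - 8197)*(40340 + A(178)) = (1297 - 8197)*(40340 + 92) = -6900*40432 = -278980800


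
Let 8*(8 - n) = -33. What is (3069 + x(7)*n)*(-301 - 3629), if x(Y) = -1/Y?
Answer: -337522155/28 ≈ -1.2054e+7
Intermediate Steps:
n = 97/8 (n = 8 - ⅛*(-33) = 8 + 33/8 = 97/8 ≈ 12.125)
(3069 + x(7)*n)*(-301 - 3629) = (3069 - 1/7*(97/8))*(-301 - 3629) = (3069 - 1*⅐*(97/8))*(-3930) = (3069 - ⅐*97/8)*(-3930) = (3069 - 97/56)*(-3930) = (171767/56)*(-3930) = -337522155/28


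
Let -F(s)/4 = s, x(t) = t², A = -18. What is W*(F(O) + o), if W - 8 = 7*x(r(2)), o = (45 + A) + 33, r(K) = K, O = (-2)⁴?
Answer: -144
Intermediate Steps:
O = 16
F(s) = -4*s
o = 60 (o = (45 - 18) + 33 = 27 + 33 = 60)
W = 36 (W = 8 + 7*2² = 8 + 7*4 = 8 + 28 = 36)
W*(F(O) + o) = 36*(-4*16 + 60) = 36*(-64 + 60) = 36*(-4) = -144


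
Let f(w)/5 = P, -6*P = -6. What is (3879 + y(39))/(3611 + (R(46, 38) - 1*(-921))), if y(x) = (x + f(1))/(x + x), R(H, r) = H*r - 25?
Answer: 151303/243945 ≈ 0.62023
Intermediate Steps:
P = 1 (P = -⅙*(-6) = 1)
f(w) = 5 (f(w) = 5*1 = 5)
R(H, r) = -25 + H*r
y(x) = (5 + x)/(2*x) (y(x) = (x + 5)/(x + x) = (5 + x)/((2*x)) = (5 + x)*(1/(2*x)) = (5 + x)/(2*x))
(3879 + y(39))/(3611 + (R(46, 38) - 1*(-921))) = (3879 + (½)*(5 + 39)/39)/(3611 + ((-25 + 46*38) - 1*(-921))) = (3879 + (½)*(1/39)*44)/(3611 + ((-25 + 1748) + 921)) = (3879 + 22/39)/(3611 + (1723 + 921)) = 151303/(39*(3611 + 2644)) = (151303/39)/6255 = (151303/39)*(1/6255) = 151303/243945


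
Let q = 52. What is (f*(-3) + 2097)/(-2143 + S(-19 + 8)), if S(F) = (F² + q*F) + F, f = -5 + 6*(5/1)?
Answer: -2022/2605 ≈ -0.77620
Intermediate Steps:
f = 25 (f = -5 + 6*(5*1) = -5 + 6*5 = -5 + 30 = 25)
S(F) = F² + 53*F (S(F) = (F² + 52*F) + F = F² + 53*F)
(f*(-3) + 2097)/(-2143 + S(-19 + 8)) = (25*(-3) + 2097)/(-2143 + (-19 + 8)*(53 + (-19 + 8))) = (-75 + 2097)/(-2143 - 11*(53 - 11)) = 2022/(-2143 - 11*42) = 2022/(-2143 - 462) = 2022/(-2605) = 2022*(-1/2605) = -2022/2605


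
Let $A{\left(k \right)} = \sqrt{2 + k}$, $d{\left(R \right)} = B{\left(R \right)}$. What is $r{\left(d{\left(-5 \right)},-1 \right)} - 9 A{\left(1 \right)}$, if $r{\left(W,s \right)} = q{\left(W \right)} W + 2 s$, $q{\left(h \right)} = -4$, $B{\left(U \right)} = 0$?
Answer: $-2 - 9 \sqrt{3} \approx -17.588$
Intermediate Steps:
$d{\left(R \right)} = 0$
$r{\left(W,s \right)} = - 4 W + 2 s$
$r{\left(d{\left(-5 \right)},-1 \right)} - 9 A{\left(1 \right)} = \left(\left(-4\right) 0 + 2 \left(-1\right)\right) - 9 \sqrt{2 + 1} = \left(0 - 2\right) - 9 \sqrt{3} = -2 - 9 \sqrt{3}$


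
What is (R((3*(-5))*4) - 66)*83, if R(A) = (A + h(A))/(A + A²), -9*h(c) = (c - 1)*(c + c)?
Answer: -2919691/531 ≈ -5498.5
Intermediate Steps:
h(c) = -2*c*(-1 + c)/9 (h(c) = -(c - 1)*(c + c)/9 = -(-1 + c)*2*c/9 = -2*c*(-1 + c)/9)
R(A) = (A + 2*A*(1 - A)/9)/(A + A²)
(R((3*(-5))*4) - 66)*83 = ((11 - 2*3*(-5)*4)/(9*(1 + (3*(-5))*4)) - 66)*83 = ((11 - (-30)*4)/(9*(1 - 15*4)) - 66)*83 = ((11 - 2*(-60))/(9*(1 - 60)) - 66)*83 = ((⅑)*(11 + 120)/(-59) - 66)*83 = ((⅑)*(-1/59)*131 - 66)*83 = (-131/531 - 66)*83 = -35177/531*83 = -2919691/531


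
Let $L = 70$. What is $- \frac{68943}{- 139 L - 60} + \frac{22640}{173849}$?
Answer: $\frac{12207317207}{1701981710} \approx 7.1724$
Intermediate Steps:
$- \frac{68943}{- 139 L - 60} + \frac{22640}{173849} = - \frac{68943}{\left(-139\right) 70 - 60} + \frac{22640}{173849} = - \frac{68943}{-9730 - 60} + 22640 \cdot \frac{1}{173849} = - \frac{68943}{-9790} + \frac{22640}{173849} = \left(-68943\right) \left(- \frac{1}{9790}\right) + \frac{22640}{173849} = \frac{68943}{9790} + \frac{22640}{173849} = \frac{12207317207}{1701981710}$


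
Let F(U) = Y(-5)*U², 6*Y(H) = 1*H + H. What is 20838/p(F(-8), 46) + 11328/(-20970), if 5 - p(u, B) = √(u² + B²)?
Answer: -3506157922/423660405 - 125028*√30361/121219 ≈ -188.00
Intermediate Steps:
Y(H) = H/3 (Y(H) = (1*H + H)/6 = (H + H)/6 = (2*H)/6 = H/3)
F(U) = -5*U²/3 (F(U) = ((⅓)*(-5))*U² = -5*U²/3)
p(u, B) = 5 - √(B² + u²) (p(u, B) = 5 - √(u² + B²) = 5 - √(B² + u²))
20838/p(F(-8), 46) + 11328/(-20970) = 20838/(5 - √(46² + (-5/3*(-8)²)²)) + 11328/(-20970) = 20838/(5 - √(2116 + (-5/3*64)²)) + 11328*(-1/20970) = 20838/(5 - √(2116 + (-320/3)²)) - 1888/3495 = 20838/(5 - √(2116 + 102400/9)) - 1888/3495 = 20838/(5 - √(121444/9)) - 1888/3495 = 20838/(5 - 2*√30361/3) - 1888/3495 = -1888/3495 + 20838/(5 - 2*√30361/3)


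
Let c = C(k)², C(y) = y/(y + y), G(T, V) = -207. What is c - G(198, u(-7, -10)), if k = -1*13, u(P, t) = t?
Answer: 829/4 ≈ 207.25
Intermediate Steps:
k = -13
C(y) = ½ (C(y) = y/((2*y)) = y*(1/(2*y)) = ½)
c = ¼ (c = (½)² = ¼ ≈ 0.25000)
c - G(198, u(-7, -10)) = ¼ - 1*(-207) = ¼ + 207 = 829/4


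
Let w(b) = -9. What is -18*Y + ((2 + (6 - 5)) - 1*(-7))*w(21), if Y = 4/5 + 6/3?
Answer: -702/5 ≈ -140.40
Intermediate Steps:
Y = 14/5 (Y = 4*(⅕) + 6*(⅓) = ⅘ + 2 = 14/5 ≈ 2.8000)
-18*Y + ((2 + (6 - 5)) - 1*(-7))*w(21) = -18*14/5 + ((2 + (6 - 5)) - 1*(-7))*(-9) = -252/5 + ((2 + 1) + 7)*(-9) = -252/5 + (3 + 7)*(-9) = -252/5 + 10*(-9) = -252/5 - 90 = -702/5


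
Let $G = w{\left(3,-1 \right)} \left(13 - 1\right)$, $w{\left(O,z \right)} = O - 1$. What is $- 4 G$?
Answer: $-96$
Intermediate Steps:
$w{\left(O,z \right)} = -1 + O$
$G = 24$ ($G = \left(-1 + 3\right) \left(13 - 1\right) = 2 \cdot 12 = 24$)
$- 4 G = \left(-4\right) 24 = -96$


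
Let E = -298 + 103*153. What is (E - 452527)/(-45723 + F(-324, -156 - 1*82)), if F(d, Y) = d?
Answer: 437066/46047 ≈ 9.4917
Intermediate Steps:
E = 15461 (E = -298 + 15759 = 15461)
(E - 452527)/(-45723 + F(-324, -156 - 1*82)) = (15461 - 452527)/(-45723 - 324) = -437066/(-46047) = -437066*(-1/46047) = 437066/46047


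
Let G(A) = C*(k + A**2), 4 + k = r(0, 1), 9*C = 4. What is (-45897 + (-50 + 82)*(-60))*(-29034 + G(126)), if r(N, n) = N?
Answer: 1051007034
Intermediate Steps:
C = 4/9 (C = (1/9)*4 = 4/9 ≈ 0.44444)
k = -4 (k = -4 + 0 = -4)
G(A) = -16/9 + 4*A**2/9 (G(A) = 4*(-4 + A**2)/9 = -16/9 + 4*A**2/9)
(-45897 + (-50 + 82)*(-60))*(-29034 + G(126)) = (-45897 + (-50 + 82)*(-60))*(-29034 + (-16/9 + (4/9)*126**2)) = (-45897 + 32*(-60))*(-29034 + (-16/9 + (4/9)*15876)) = (-45897 - 1920)*(-29034 + (-16/9 + 7056)) = -47817*(-29034 + 63488/9) = -47817*(-197818/9) = 1051007034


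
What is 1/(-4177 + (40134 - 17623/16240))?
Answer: 16240/583924057 ≈ 2.7812e-5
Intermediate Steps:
1/(-4177 + (40134 - 17623/16240)) = 1/(-4177 + 651758537/16240) = 1/(583924057/16240) = 16240/583924057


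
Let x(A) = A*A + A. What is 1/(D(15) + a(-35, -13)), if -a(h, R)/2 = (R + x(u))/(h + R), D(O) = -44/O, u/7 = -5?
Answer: 120/5533 ≈ 0.021688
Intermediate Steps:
u = -35 (u = 7*(-5) = -35)
x(A) = A + A² (x(A) = A² + A = A + A²)
a(h, R) = -2*(1190 + R)/(R + h) (a(h, R) = -2*(R - 35*(1 - 35))/(h + R) = -2*(R - 35*(-34))/(R + h) = -2*(R + 1190)/(R + h) = -2*(1190 + R)/(R + h))
1/(D(15) + a(-35, -13)) = 1/(-44/15 + 2*(-1190 - 1*(-13))/(-13 - 35)) = 1/(-44*1/15 + 2*(-1190 + 13)/(-48)) = 1/(-44/15 + 2*(-1/48)*(-1177)) = 1/(-44/15 + 1177/24) = 1/(5533/120) = 120/5533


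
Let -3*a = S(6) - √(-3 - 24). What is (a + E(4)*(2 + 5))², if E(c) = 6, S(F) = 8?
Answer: 13897/9 + 236*I*√3/3 ≈ 1544.1 + 136.25*I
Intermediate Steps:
a = -8/3 + I*√3 (a = -(8 - √(-3 - 24))/3 = -(8 - √(-27))/3 = -(8 - 3*I*√3)/3 = -8/3 + I*√3 ≈ -2.6667 + 1.732*I)
(a + E(4)*(2 + 5))² = ((-8/3 + I*√3) + 6*(2 + 5))² = ((-8/3 + I*√3) + 6*7)² = ((-8/3 + I*√3) + 42)² = (118/3 + I*√3)²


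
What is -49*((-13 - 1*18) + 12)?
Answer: 931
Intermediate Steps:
-49*((-13 - 1*18) + 12) = -49*((-13 - 18) + 12) = -49*(-31 + 12) = -49*(-19) = 931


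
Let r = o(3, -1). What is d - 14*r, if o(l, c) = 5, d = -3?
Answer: -73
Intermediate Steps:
r = 5
d - 14*r = -3 - 14*5 = -3 - 70 = -73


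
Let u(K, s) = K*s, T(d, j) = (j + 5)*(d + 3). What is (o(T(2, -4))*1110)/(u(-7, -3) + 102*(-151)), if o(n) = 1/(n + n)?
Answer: -37/5127 ≈ -0.0072167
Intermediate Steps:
T(d, j) = (3 + d)*(5 + j) (T(d, j) = (5 + j)*(3 + d) = (3 + d)*(5 + j))
o(n) = 1/(2*n)
(o(T(2, -4))*1110)/(u(-7, -3) + 102*(-151)) = ((1/(2*(15 + 3*(-4) + 5*2 + 2*(-4))))*1110)/(-7*(-3) + 102*(-151)) = ((1/(2*(15 - 12 + 10 - 8)))*1110)/(21 - 15402) = (((1/2)/5)*1110)/(-15381) = (((1/2)*(1/5))*1110)*(-1/15381) = ((1/10)*1110)*(-1/15381) = 111*(-1/15381) = -37/5127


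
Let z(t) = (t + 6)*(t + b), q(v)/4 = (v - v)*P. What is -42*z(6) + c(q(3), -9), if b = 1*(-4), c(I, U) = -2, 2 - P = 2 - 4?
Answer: -1010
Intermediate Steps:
P = 4 (P = 2 - (2 - 4) = 2 - 1*(-2) = 2 + 2 = 4)
q(v) = 0 (q(v) = 4*((v - v)*4) = 4*(0*4) = 4*0 = 0)
b = -4
z(t) = (-4 + t)*(6 + t) (z(t) = (t + 6)*(t - 4) = (6 + t)*(-4 + t) = (-4 + t)*(6 + t))
-42*z(6) + c(q(3), -9) = -42*(-24 + 6² + 2*6) - 2 = -42*(-24 + 36 + 12) - 2 = -42*24 - 2 = -1008 - 2 = -1010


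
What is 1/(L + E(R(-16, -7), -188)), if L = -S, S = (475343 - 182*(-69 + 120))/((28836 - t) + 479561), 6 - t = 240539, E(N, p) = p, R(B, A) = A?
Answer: -748930/141264901 ≈ -0.0053016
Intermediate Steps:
t = -240533 (t = 6 - 1*240539 = 6 - 240539 = -240533)
S = 466061/748930 (S = (475343 - 182*(-69 + 120))/((28836 - 1*(-240533)) + 479561) = (475343 - 182*51)/((28836 + 240533) + 479561) = (475343 - 9282)/(269369 + 479561) = 466061/748930 ≈ 0.62230)
L = -466061/748930 (L = -1*466061/748930 = -466061/748930 ≈ -0.62230)
1/(L + E(R(-16, -7), -188)) = 1/(-466061/748930 - 188) = 1/(-141264901/748930) = -748930/141264901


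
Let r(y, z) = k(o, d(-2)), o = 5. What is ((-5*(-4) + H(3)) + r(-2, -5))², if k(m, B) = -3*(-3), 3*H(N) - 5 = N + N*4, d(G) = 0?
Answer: 11449/9 ≈ 1272.1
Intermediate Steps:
H(N) = 5/3 + 5*N/3 (H(N) = 5/3 + (N + N*4)/3 = 5/3 + (N + 4*N)/3 = 5/3 + (5*N)/3 = 5/3 + 5*N/3)
k(m, B) = 9
r(y, z) = 9
((-5*(-4) + H(3)) + r(-2, -5))² = ((-5*(-4) + (5/3 + (5/3)*3)) + 9)² = ((20 + (5/3 + 5)) + 9)² = ((20 + 20/3) + 9)² = (80/3 + 9)² = (107/3)² = 11449/9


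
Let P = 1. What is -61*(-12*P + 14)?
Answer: -122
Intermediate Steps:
-61*(-12*P + 14) = -61*(-12*1 + 14) = -61*(-12 + 14) = -61*2 = -122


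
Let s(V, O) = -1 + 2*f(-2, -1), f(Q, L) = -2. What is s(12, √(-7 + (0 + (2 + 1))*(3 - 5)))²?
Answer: 25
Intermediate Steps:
s(V, O) = -5 (s(V, O) = -1 + 2*(-2) = -1 - 4 = -5)
s(12, √(-7 + (0 + (2 + 1))*(3 - 5)))² = (-5)² = 25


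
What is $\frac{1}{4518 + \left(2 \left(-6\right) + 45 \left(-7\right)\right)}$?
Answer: $\frac{1}{4191} \approx 0.00023861$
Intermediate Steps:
$\frac{1}{4518 + \left(2 \left(-6\right) + 45 \left(-7\right)\right)} = \frac{1}{4518 - 327} = \frac{1}{4191}$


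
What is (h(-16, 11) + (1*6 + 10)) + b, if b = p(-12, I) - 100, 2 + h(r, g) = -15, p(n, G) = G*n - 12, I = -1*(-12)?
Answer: -257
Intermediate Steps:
I = 12
p(n, G) = -12 + G*n
h(r, g) = -17 (h(r, g) = -2 - 15 = -17)
b = -256 (b = (-12 + 12*(-12)) - 100 = (-12 - 144) - 100 = -156 - 100 = -256)
(h(-16, 11) + (1*6 + 10)) + b = (-17 + (1*6 + 10)) - 256 = (-17 + (6 + 10)) - 256 = (-17 + 16) - 256 = -1 - 256 = -257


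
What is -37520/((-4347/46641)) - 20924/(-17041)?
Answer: 1420063579988/3527487 ≈ 4.0257e+5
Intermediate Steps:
-37520/((-4347/46641)) - 20924/(-17041) = -37520/((-4347*1/46641)) - 20924*(-1/17041) = -37520/(-207/2221) + 20924/17041 = -37520*(-2221/207) + 20924/17041 = 83331920/207 + 20924/17041 = 1420063579988/3527487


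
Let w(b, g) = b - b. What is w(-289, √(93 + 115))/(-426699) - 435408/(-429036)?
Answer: 36284/35753 ≈ 1.0149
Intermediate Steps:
w(b, g) = 0
w(-289, √(93 + 115))/(-426699) - 435408/(-429036) = 0/(-426699) - 435408/(-429036) = 0*(-1/426699) - 435408*(-1/429036) = 0 + 36284/35753 = 36284/35753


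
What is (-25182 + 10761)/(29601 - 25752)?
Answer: -4807/1283 ≈ -3.7467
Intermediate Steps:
(-25182 + 10761)/(29601 - 25752) = -14421/3849 = -14421*1/3849 = -4807/1283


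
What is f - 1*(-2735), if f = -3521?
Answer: -786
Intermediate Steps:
f - 1*(-2735) = -3521 - 1*(-2735) = -3521 + 2735 = -786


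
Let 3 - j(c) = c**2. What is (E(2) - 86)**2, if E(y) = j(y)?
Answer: 7569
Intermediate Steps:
j(c) = 3 - c**2
E(y) = 3 - y**2
(E(2) - 86)**2 = ((3 - 1*2**2) - 86)**2 = ((3 - 1*4) - 86)**2 = ((3 - 4) - 86)**2 = (-1 - 86)**2 = (-87)**2 = 7569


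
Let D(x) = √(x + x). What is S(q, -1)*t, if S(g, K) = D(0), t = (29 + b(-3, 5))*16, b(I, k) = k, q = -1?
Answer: 0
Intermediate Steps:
D(x) = √2*√x (D(x) = √(2*x) = √2*√x)
t = 544 (t = (29 + 5)*16 = 34*16 = 544)
S(g, K) = 0 (S(g, K) = √2*√0 = √2*0 = 0)
S(q, -1)*t = 0*544 = 0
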